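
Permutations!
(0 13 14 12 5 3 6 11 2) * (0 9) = (0 13 14 12 5 3 6 11 2 9) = [13, 1, 9, 6, 4, 3, 11, 7, 8, 0, 10, 2, 5, 14, 12]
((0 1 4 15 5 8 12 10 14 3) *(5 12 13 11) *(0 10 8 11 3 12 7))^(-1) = (0 7 15 4 1)(3 13 8 12 14 10)(5 11)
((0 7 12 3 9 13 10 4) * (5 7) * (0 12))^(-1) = ((0 5 7)(3 9 13 10 4 12))^(-1) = (0 7 5)(3 12 4 10 13 9)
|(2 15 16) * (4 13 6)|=|(2 15 16)(4 13 6)|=3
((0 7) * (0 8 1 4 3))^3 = (0 1)(3 8)(4 7)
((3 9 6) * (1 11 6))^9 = (1 9 3 6 11)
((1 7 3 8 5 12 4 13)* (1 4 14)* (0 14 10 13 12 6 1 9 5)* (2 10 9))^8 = (0 5 2 1 13 3 12)(4 8 9 14 6 10 7)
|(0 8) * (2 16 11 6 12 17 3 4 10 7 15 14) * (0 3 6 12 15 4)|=24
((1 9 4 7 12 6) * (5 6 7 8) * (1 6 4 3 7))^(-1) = (1 12 7 3 9)(4 5 8)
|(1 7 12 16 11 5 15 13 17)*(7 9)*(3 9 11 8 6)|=42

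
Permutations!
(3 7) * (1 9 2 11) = [0, 9, 11, 7, 4, 5, 6, 3, 8, 2, 10, 1] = (1 9 2 11)(3 7)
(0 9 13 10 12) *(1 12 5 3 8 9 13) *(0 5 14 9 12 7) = (0 13 10 14 9 1 7)(3 8 12 5) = [13, 7, 2, 8, 4, 3, 6, 0, 12, 1, 14, 11, 5, 10, 9]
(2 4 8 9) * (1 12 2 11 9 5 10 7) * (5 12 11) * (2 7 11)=(1 2 4 8 12 7)(5 10 11 9)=[0, 2, 4, 3, 8, 10, 6, 1, 12, 5, 11, 9, 7]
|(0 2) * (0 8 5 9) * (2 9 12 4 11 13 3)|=8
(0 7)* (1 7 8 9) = [8, 7, 2, 3, 4, 5, 6, 0, 9, 1] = (0 8 9 1 7)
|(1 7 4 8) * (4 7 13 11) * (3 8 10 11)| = |(1 13 3 8)(4 10 11)| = 12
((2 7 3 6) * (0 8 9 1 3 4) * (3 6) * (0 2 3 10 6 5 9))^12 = ((0 8)(1 5 9)(2 7 4)(3 10 6))^12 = (10)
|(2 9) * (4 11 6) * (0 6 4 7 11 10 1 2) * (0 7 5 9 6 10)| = |(0 10 1 2 6 5 9 7 11 4)| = 10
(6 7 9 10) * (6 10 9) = (10)(6 7) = [0, 1, 2, 3, 4, 5, 7, 6, 8, 9, 10]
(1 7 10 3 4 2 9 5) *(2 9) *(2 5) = [0, 7, 5, 4, 9, 1, 6, 10, 8, 2, 3] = (1 7 10 3 4 9 2 5)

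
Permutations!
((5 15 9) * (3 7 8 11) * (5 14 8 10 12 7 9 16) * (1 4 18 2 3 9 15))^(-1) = (1 5 16 15 3 2 18 4)(7 12 10)(8 14 9 11)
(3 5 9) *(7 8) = (3 5 9)(7 8) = [0, 1, 2, 5, 4, 9, 6, 8, 7, 3]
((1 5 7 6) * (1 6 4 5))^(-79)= ((4 5 7))^(-79)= (4 7 5)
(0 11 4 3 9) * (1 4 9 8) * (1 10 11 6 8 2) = [6, 4, 1, 2, 3, 5, 8, 7, 10, 0, 11, 9] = (0 6 8 10 11 9)(1 4 3 2)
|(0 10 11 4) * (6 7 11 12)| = 7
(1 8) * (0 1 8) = (8)(0 1) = [1, 0, 2, 3, 4, 5, 6, 7, 8]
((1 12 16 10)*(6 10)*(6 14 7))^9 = ((1 12 16 14 7 6 10))^9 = (1 16 7 10 12 14 6)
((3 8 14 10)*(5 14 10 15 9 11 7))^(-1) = (3 10 8)(5 7 11 9 15 14)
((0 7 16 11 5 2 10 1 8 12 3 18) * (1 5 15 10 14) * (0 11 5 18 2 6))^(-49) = (0 7 16 5 6)(1 14 2 3 12 8)(10 15 11 18)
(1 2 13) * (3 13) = [0, 2, 3, 13, 4, 5, 6, 7, 8, 9, 10, 11, 12, 1] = (1 2 3 13)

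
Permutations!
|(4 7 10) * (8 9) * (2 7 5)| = |(2 7 10 4 5)(8 9)| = 10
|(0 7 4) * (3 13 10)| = 3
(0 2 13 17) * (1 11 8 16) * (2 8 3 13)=(0 8 16 1 11 3 13 17)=[8, 11, 2, 13, 4, 5, 6, 7, 16, 9, 10, 3, 12, 17, 14, 15, 1, 0]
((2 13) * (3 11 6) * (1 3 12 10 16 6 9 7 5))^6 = (6 10)(12 16) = ((1 3 11 9 7 5)(2 13)(6 12 10 16))^6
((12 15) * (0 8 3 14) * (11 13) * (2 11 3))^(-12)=((0 8 2 11 13 3 14)(12 15))^(-12)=(15)(0 2 13 14 8 11 3)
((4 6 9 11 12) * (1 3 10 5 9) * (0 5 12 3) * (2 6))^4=((0 5 9 11 3 10 12 4 2 6 1))^4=(0 3 2 5 10 6 9 12 1 11 4)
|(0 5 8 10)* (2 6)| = 4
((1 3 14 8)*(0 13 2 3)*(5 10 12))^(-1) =((0 13 2 3 14 8 1)(5 10 12))^(-1) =(0 1 8 14 3 2 13)(5 12 10)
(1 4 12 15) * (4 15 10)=(1 15)(4 12 10)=[0, 15, 2, 3, 12, 5, 6, 7, 8, 9, 4, 11, 10, 13, 14, 1]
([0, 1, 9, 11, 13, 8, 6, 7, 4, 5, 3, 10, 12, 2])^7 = (2 9 5 8 4 13)(3 11 10)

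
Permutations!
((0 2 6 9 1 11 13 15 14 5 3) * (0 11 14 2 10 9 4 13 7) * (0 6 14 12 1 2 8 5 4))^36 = ((0 10 9 2 14 4 13 15 8 5 3 11 7 6)(1 12))^36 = (0 8 9 3 14 7 13)(2 11 4 6 15 10 5)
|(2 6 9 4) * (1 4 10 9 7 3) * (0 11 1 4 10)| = |(0 11 1 10 9)(2 6 7 3 4)| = 5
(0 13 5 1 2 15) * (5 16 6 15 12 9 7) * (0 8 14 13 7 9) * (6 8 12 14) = (0 7 5 1 2 14 13 16 8 6 15 12) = [7, 2, 14, 3, 4, 1, 15, 5, 6, 9, 10, 11, 0, 16, 13, 12, 8]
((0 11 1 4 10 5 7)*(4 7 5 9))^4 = (11)(4 10 9)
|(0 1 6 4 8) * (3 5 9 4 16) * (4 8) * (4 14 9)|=10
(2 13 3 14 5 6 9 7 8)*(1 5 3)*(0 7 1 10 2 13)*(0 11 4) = [7, 5, 11, 14, 0, 6, 9, 8, 13, 1, 2, 4, 12, 10, 3] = (0 7 8 13 10 2 11 4)(1 5 6 9)(3 14)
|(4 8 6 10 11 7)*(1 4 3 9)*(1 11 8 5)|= 12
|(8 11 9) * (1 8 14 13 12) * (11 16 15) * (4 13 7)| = 11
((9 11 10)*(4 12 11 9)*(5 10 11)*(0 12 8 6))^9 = ((0 12 5 10 4 8 6))^9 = (0 5 4 6 12 10 8)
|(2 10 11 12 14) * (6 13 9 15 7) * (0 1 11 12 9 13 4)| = |(0 1 11 9 15 7 6 4)(2 10 12 14)| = 8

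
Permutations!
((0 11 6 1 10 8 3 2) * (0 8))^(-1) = ((0 11 6 1 10)(2 8 3))^(-1) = (0 10 1 6 11)(2 3 8)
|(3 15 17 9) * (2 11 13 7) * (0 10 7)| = 12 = |(0 10 7 2 11 13)(3 15 17 9)|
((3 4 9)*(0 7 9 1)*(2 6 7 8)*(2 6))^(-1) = (0 1 4 3 9 7 6 8)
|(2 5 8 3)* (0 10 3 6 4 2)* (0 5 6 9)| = 6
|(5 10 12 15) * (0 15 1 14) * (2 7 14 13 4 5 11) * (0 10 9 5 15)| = |(1 13 4 15 11 2 7 14 10 12)(5 9)| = 10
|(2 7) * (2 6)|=3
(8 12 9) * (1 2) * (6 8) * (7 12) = (1 2)(6 8 7 12 9) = [0, 2, 1, 3, 4, 5, 8, 12, 7, 6, 10, 11, 9]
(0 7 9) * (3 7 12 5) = (0 12 5 3 7 9) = [12, 1, 2, 7, 4, 3, 6, 9, 8, 0, 10, 11, 5]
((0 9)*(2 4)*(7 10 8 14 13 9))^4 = (0 14 7 13 10 9 8)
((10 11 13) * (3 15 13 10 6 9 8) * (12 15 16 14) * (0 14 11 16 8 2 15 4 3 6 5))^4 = (0 3 2)(4 9 5)(6 13 12)(8 15 14)(10 16 11)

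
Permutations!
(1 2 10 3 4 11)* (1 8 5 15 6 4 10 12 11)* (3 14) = (1 2 12 11 8 5 15 6 4)(3 10 14) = [0, 2, 12, 10, 1, 15, 4, 7, 5, 9, 14, 8, 11, 13, 3, 6]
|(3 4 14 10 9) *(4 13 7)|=|(3 13 7 4 14 10 9)|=7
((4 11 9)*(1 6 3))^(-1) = (1 3 6)(4 9 11)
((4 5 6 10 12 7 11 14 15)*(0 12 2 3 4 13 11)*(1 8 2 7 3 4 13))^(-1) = (0 7 10 6 5 4 2 8 1 15 14 11 13 3 12) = ((0 12 3 13 11 14 15 1 8 2 4 5 6 10 7))^(-1)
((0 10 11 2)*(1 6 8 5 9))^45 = (0 10 11 2)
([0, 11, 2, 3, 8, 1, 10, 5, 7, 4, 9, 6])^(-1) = [0, 5, 2, 3, 9, 7, 11, 8, 4, 10, 6, 1]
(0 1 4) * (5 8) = (0 1 4)(5 8) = [1, 4, 2, 3, 0, 8, 6, 7, 5]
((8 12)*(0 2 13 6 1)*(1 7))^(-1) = (0 1 7 6 13 2)(8 12)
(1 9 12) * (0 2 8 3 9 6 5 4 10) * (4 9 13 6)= (0 2 8 3 13 6 5 9 12 1 4 10)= [2, 4, 8, 13, 10, 9, 5, 7, 3, 12, 0, 11, 1, 6]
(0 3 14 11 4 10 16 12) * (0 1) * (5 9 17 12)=(0 3 14 11 4 10 16 5 9 17 12 1)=[3, 0, 2, 14, 10, 9, 6, 7, 8, 17, 16, 4, 1, 13, 11, 15, 5, 12]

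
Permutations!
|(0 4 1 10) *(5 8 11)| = |(0 4 1 10)(5 8 11)| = 12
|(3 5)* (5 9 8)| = |(3 9 8 5)| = 4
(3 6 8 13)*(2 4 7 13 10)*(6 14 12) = (2 4 7 13 3 14 12 6 8 10) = [0, 1, 4, 14, 7, 5, 8, 13, 10, 9, 2, 11, 6, 3, 12]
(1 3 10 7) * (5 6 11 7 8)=[0, 3, 2, 10, 4, 6, 11, 1, 5, 9, 8, 7]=(1 3 10 8 5 6 11 7)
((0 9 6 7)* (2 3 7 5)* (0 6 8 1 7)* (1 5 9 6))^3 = ((0 6 9 8 5 2 3)(1 7))^3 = (0 8 3 9 2 6 5)(1 7)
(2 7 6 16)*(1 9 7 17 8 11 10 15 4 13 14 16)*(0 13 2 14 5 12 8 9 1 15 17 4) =(0 13 5 12 8 11 10 17 9 7 6 15)(2 4)(14 16) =[13, 1, 4, 3, 2, 12, 15, 6, 11, 7, 17, 10, 8, 5, 16, 0, 14, 9]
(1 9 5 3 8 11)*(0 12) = [12, 9, 2, 8, 4, 3, 6, 7, 11, 5, 10, 1, 0] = (0 12)(1 9 5 3 8 11)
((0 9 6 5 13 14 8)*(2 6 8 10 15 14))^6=(15)(2 5)(6 13)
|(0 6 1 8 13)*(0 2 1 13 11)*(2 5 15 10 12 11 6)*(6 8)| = 10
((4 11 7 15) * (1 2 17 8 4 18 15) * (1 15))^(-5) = ((1 2 17 8 4 11 7 15 18))^(-5) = (1 4 18 8 15 17 7 2 11)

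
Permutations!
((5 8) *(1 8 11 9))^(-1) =((1 8 5 11 9))^(-1) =(1 9 11 5 8)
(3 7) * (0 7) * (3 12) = (0 7 12 3) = [7, 1, 2, 0, 4, 5, 6, 12, 8, 9, 10, 11, 3]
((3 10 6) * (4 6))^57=((3 10 4 6))^57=(3 10 4 6)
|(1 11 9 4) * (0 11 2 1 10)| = |(0 11 9 4 10)(1 2)| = 10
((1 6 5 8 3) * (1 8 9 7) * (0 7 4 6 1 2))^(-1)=(0 2 7)(3 8)(4 9 5 6)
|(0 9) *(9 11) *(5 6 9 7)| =|(0 11 7 5 6 9)| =6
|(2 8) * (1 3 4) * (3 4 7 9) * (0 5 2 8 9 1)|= |(0 5 2 9 3 7 1 4)|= 8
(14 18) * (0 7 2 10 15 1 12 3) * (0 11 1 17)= (0 7 2 10 15 17)(1 12 3 11)(14 18)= [7, 12, 10, 11, 4, 5, 6, 2, 8, 9, 15, 1, 3, 13, 18, 17, 16, 0, 14]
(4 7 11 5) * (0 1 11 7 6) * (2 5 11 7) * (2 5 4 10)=(11)(0 1 7 5 10 2 4 6)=[1, 7, 4, 3, 6, 10, 0, 5, 8, 9, 2, 11]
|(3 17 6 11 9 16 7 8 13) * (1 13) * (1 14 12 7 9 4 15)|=8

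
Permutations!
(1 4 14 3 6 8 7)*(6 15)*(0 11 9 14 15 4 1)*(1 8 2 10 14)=(0 11 9 1 8 7)(2 10 14 3 4 15 6)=[11, 8, 10, 4, 15, 5, 2, 0, 7, 1, 14, 9, 12, 13, 3, 6]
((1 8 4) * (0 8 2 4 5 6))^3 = (0 6 5 8)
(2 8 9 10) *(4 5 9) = (2 8 4 5 9 10) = [0, 1, 8, 3, 5, 9, 6, 7, 4, 10, 2]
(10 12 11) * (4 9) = (4 9)(10 12 11) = [0, 1, 2, 3, 9, 5, 6, 7, 8, 4, 12, 10, 11]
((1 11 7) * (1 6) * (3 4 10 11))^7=(11)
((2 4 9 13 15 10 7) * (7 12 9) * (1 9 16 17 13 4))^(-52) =(1 7 9 2 4)(10 16 13)(12 17 15)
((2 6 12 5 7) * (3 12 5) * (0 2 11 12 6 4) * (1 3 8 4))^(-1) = ((0 2 1 3 6 5 7 11 12 8 4))^(-1) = (0 4 8 12 11 7 5 6 3 1 2)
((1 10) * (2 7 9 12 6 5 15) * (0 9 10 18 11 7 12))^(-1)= ((0 9)(1 18 11 7 10)(2 12 6 5 15))^(-1)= (0 9)(1 10 7 11 18)(2 15 5 6 12)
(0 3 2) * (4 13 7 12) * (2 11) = [3, 1, 0, 11, 13, 5, 6, 12, 8, 9, 10, 2, 4, 7] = (0 3 11 2)(4 13 7 12)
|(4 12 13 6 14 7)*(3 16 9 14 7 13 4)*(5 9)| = |(3 16 5 9 14 13 6 7)(4 12)| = 8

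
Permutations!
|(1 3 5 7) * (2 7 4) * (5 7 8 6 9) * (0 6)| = 21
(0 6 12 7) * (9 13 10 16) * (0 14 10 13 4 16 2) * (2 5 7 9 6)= (0 2)(4 16 6 12 9)(5 7 14 10)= [2, 1, 0, 3, 16, 7, 12, 14, 8, 4, 5, 11, 9, 13, 10, 15, 6]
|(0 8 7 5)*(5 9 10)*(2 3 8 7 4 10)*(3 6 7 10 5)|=|(0 10 3 8 4 5)(2 6 7 9)|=12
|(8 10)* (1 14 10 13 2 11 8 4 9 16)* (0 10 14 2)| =10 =|(0 10 4 9 16 1 2 11 8 13)|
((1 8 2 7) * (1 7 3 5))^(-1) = (1 5 3 2 8)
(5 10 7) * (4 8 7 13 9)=(4 8 7 5 10 13 9)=[0, 1, 2, 3, 8, 10, 6, 5, 7, 4, 13, 11, 12, 9]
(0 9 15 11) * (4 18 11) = (0 9 15 4 18 11) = [9, 1, 2, 3, 18, 5, 6, 7, 8, 15, 10, 0, 12, 13, 14, 4, 16, 17, 11]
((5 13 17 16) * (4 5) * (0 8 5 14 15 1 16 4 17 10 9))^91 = (0 8 5 13 10 9)(1 16 17 4 14 15)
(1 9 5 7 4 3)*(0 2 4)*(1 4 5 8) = (0 2 5 7)(1 9 8)(3 4) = [2, 9, 5, 4, 3, 7, 6, 0, 1, 8]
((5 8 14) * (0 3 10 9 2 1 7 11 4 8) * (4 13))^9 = (0 4 1 3 8 7 10 14 11 9 5 13 2)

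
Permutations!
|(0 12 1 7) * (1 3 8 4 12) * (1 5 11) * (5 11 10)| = 4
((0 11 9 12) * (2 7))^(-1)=(0 12 9 11)(2 7)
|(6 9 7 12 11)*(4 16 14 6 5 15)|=|(4 16 14 6 9 7 12 11 5 15)|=10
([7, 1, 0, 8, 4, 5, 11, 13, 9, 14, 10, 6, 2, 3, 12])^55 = [7, 1, 0, 8, 4, 5, 11, 13, 9, 14, 10, 6, 2, 3, 12]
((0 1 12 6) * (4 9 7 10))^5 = ((0 1 12 6)(4 9 7 10))^5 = (0 1 12 6)(4 9 7 10)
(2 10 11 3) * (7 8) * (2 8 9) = (2 10 11 3 8 7 9) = [0, 1, 10, 8, 4, 5, 6, 9, 7, 2, 11, 3]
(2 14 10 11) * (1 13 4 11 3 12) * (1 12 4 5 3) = [0, 13, 14, 4, 11, 3, 6, 7, 8, 9, 1, 2, 12, 5, 10] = (1 13 5 3 4 11 2 14 10)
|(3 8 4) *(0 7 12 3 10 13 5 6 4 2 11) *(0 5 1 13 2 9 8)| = |(0 7 12 3)(1 13)(2 11 5 6 4 10)(8 9)| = 12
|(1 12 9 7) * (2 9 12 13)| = |(1 13 2 9 7)| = 5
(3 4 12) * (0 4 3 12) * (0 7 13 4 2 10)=(0 2 10)(4 7 13)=[2, 1, 10, 3, 7, 5, 6, 13, 8, 9, 0, 11, 12, 4]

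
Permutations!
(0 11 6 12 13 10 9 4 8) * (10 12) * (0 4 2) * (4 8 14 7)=(0 11 6 10 9 2)(4 14 7)(12 13)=[11, 1, 0, 3, 14, 5, 10, 4, 8, 2, 9, 6, 13, 12, 7]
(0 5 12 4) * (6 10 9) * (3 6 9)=[5, 1, 2, 6, 0, 12, 10, 7, 8, 9, 3, 11, 4]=(0 5 12 4)(3 6 10)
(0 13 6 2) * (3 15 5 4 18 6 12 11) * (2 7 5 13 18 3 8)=(0 18 6 7 5 4 3 15 13 12 11 8 2)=[18, 1, 0, 15, 3, 4, 7, 5, 2, 9, 10, 8, 11, 12, 14, 13, 16, 17, 6]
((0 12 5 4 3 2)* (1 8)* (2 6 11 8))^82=(0 5 3 11 1)(2 12 4 6 8)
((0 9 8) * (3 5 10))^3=(10)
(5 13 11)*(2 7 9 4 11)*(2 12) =(2 7 9 4 11 5 13 12) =[0, 1, 7, 3, 11, 13, 6, 9, 8, 4, 10, 5, 2, 12]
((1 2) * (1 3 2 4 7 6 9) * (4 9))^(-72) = ((1 9)(2 3)(4 7 6))^(-72) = (9)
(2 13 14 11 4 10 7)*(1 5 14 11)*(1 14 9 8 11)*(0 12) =[12, 5, 13, 3, 10, 9, 6, 2, 11, 8, 7, 4, 0, 1, 14] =(14)(0 12)(1 5 9 8 11 4 10 7 2 13)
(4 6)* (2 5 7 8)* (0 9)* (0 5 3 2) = [9, 1, 3, 2, 6, 7, 4, 8, 0, 5] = (0 9 5 7 8)(2 3)(4 6)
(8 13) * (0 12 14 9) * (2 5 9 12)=(0 2 5 9)(8 13)(12 14)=[2, 1, 5, 3, 4, 9, 6, 7, 13, 0, 10, 11, 14, 8, 12]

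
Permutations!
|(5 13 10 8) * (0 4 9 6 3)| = 20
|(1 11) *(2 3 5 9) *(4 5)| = 10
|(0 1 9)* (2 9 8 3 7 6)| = |(0 1 8 3 7 6 2 9)| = 8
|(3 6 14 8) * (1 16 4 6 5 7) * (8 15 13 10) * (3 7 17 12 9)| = 10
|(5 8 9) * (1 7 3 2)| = 12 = |(1 7 3 2)(5 8 9)|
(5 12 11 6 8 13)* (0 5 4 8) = (0 5 12 11 6)(4 8 13) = [5, 1, 2, 3, 8, 12, 0, 7, 13, 9, 10, 6, 11, 4]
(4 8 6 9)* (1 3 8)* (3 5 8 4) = (1 5 8 6 9 3 4) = [0, 5, 2, 4, 1, 8, 9, 7, 6, 3]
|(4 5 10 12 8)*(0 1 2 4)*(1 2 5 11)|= |(0 2 4 11 1 5 10 12 8)|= 9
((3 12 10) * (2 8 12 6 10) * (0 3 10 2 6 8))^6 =((0 3 8 12 6 2))^6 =(12)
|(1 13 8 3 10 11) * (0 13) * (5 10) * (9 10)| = 9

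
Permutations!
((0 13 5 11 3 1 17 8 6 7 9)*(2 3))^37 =(0 13 5 11 2 3 1 17 8 6 7 9)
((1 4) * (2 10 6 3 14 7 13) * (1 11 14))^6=((1 4 11 14 7 13 2 10 6 3))^6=(1 2 11 6 7)(3 13 4 10 14)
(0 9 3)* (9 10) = (0 10 9 3) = [10, 1, 2, 0, 4, 5, 6, 7, 8, 3, 9]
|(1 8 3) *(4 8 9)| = 5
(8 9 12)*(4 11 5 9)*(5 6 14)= [0, 1, 2, 3, 11, 9, 14, 7, 4, 12, 10, 6, 8, 13, 5]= (4 11 6 14 5 9 12 8)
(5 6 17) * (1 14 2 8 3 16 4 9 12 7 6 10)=[0, 14, 8, 16, 9, 10, 17, 6, 3, 12, 1, 11, 7, 13, 2, 15, 4, 5]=(1 14 2 8 3 16 4 9 12 7 6 17 5 10)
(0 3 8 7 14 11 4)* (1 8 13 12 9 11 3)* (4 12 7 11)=(0 1 8 11 12 9 4)(3 13 7 14)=[1, 8, 2, 13, 0, 5, 6, 14, 11, 4, 10, 12, 9, 7, 3]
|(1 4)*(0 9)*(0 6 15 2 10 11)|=14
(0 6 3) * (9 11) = (0 6 3)(9 11) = [6, 1, 2, 0, 4, 5, 3, 7, 8, 11, 10, 9]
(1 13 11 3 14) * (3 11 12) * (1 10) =(1 13 12 3 14 10) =[0, 13, 2, 14, 4, 5, 6, 7, 8, 9, 1, 11, 3, 12, 10]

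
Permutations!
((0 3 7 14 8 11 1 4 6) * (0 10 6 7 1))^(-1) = ((0 3 1 4 7 14 8 11)(6 10))^(-1) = (0 11 8 14 7 4 1 3)(6 10)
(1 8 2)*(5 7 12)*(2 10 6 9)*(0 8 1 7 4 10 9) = (0 8 9 2 7 12 5 4 10 6) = [8, 1, 7, 3, 10, 4, 0, 12, 9, 2, 6, 11, 5]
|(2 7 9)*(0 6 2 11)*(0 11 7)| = |(11)(0 6 2)(7 9)| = 6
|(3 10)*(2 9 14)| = |(2 9 14)(3 10)| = 6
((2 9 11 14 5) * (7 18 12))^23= (2 14 9 5 11)(7 12 18)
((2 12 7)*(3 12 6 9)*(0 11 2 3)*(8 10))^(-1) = (0 9 6 2 11)(3 7 12)(8 10)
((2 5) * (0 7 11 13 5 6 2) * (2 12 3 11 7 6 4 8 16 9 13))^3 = (0 3 4 9)(2 16 5 12)(6 11 8 13)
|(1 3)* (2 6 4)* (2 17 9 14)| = |(1 3)(2 6 4 17 9 14)| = 6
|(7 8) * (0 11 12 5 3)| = |(0 11 12 5 3)(7 8)| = 10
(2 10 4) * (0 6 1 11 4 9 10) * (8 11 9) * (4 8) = (0 6 1 9 10 4 2)(8 11) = [6, 9, 0, 3, 2, 5, 1, 7, 11, 10, 4, 8]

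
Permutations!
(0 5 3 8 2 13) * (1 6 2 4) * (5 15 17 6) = (0 15 17 6 2 13)(1 5 3 8 4) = [15, 5, 13, 8, 1, 3, 2, 7, 4, 9, 10, 11, 12, 0, 14, 17, 16, 6]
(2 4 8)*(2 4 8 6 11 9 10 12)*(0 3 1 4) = (0 3 1 4 6 11 9 10 12 2 8) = [3, 4, 8, 1, 6, 5, 11, 7, 0, 10, 12, 9, 2]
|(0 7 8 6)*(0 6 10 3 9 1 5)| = |(0 7 8 10 3 9 1 5)| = 8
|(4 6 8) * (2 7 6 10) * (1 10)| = |(1 10 2 7 6 8 4)| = 7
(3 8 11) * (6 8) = [0, 1, 2, 6, 4, 5, 8, 7, 11, 9, 10, 3] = (3 6 8 11)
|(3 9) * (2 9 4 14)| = 5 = |(2 9 3 4 14)|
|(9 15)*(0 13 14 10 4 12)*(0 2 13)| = |(2 13 14 10 4 12)(9 15)| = 6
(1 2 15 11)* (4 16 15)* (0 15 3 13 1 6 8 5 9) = (0 15 11 6 8 5 9)(1 2 4 16 3 13) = [15, 2, 4, 13, 16, 9, 8, 7, 5, 0, 10, 6, 12, 1, 14, 11, 3]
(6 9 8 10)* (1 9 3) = (1 9 8 10 6 3) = [0, 9, 2, 1, 4, 5, 3, 7, 10, 8, 6]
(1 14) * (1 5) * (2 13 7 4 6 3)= [0, 14, 13, 2, 6, 1, 3, 4, 8, 9, 10, 11, 12, 7, 5]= (1 14 5)(2 13 7 4 6 3)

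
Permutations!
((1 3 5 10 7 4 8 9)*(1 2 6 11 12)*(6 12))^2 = ((1 3 5 10 7 4 8 9 2 12)(6 11))^2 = (1 5 7 8 2)(3 10 4 9 12)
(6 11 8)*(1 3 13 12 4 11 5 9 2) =(1 3 13 12 4 11 8 6 5 9 2) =[0, 3, 1, 13, 11, 9, 5, 7, 6, 2, 10, 8, 4, 12]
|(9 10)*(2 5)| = 2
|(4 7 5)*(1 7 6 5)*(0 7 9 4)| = 7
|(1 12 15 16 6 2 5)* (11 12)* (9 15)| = 9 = |(1 11 12 9 15 16 6 2 5)|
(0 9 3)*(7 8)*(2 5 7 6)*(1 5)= (0 9 3)(1 5 7 8 6 2)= [9, 5, 1, 0, 4, 7, 2, 8, 6, 3]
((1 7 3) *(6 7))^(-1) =((1 6 7 3))^(-1) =(1 3 7 6)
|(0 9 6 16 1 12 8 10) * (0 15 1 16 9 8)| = |(16)(0 8 10 15 1 12)(6 9)| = 6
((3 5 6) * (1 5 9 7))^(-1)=(1 7 9 3 6 5)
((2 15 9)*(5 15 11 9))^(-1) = (2 9 11)(5 15)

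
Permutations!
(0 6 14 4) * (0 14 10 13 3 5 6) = (3 5 6 10 13)(4 14) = [0, 1, 2, 5, 14, 6, 10, 7, 8, 9, 13, 11, 12, 3, 4]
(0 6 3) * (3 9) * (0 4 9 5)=(0 6 5)(3 4 9)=[6, 1, 2, 4, 9, 0, 5, 7, 8, 3]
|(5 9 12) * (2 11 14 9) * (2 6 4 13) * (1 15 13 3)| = 12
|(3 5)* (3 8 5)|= 2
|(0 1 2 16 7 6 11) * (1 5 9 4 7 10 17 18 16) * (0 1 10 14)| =|(0 5 9 4 7 6 11 1 2 10 17 18 16 14)| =14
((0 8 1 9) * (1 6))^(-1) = (0 9 1 6 8)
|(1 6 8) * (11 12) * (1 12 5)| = 6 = |(1 6 8 12 11 5)|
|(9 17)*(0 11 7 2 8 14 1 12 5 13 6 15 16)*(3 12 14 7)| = 18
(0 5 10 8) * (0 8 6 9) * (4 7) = [5, 1, 2, 3, 7, 10, 9, 4, 8, 0, 6] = (0 5 10 6 9)(4 7)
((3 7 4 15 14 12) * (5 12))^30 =((3 7 4 15 14 5 12))^30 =(3 4 14 12 7 15 5)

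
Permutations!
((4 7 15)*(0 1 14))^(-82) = (0 14 1)(4 15 7)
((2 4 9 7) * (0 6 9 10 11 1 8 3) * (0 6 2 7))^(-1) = (0 9 6 3 8 1 11 10 4 2)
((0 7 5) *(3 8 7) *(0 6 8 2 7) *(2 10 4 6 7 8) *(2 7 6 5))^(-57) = (0 7 4)(2 5 3)(6 10 8)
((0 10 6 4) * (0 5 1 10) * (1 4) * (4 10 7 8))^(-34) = (1 7 8 4 5 10 6)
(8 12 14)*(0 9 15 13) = (0 9 15 13)(8 12 14) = [9, 1, 2, 3, 4, 5, 6, 7, 12, 15, 10, 11, 14, 0, 8, 13]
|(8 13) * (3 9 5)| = 6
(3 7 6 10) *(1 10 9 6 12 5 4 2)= (1 10 3 7 12 5 4 2)(6 9)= [0, 10, 1, 7, 2, 4, 9, 12, 8, 6, 3, 11, 5]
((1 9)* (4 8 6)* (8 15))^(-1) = ((1 9)(4 15 8 6))^(-1) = (1 9)(4 6 8 15)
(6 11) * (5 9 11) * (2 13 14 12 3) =(2 13 14 12 3)(5 9 11 6) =[0, 1, 13, 2, 4, 9, 5, 7, 8, 11, 10, 6, 3, 14, 12]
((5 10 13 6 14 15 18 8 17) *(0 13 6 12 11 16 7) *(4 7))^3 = (0 11 7 12 4 13 16)(5 14 8 10 15 17 6 18) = ((0 13 12 11 16 4 7)(5 10 6 14 15 18 8 17))^3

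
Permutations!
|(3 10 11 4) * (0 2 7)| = |(0 2 7)(3 10 11 4)| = 12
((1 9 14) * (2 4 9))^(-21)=(1 14 9 4 2)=((1 2 4 9 14))^(-21)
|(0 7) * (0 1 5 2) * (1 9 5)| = 5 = |(0 7 9 5 2)|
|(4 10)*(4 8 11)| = |(4 10 8 11)| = 4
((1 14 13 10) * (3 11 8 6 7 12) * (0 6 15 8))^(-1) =((0 6 7 12 3 11)(1 14 13 10)(8 15))^(-1) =(0 11 3 12 7 6)(1 10 13 14)(8 15)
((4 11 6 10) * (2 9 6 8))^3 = ((2 9 6 10 4 11 8))^3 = (2 10 8 6 11 9 4)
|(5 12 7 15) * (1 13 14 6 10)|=20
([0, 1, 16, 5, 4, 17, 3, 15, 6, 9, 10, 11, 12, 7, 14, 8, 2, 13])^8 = (17)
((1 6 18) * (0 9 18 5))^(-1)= ((0 9 18 1 6 5))^(-1)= (0 5 6 1 18 9)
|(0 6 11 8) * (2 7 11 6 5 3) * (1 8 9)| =9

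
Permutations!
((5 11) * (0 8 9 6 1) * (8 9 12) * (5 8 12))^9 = (12)(0 9 6 1)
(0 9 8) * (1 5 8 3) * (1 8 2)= (0 9 3 8)(1 5 2)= [9, 5, 1, 8, 4, 2, 6, 7, 0, 3]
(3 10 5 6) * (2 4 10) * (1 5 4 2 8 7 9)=[0, 5, 2, 8, 10, 6, 3, 9, 7, 1, 4]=(1 5 6 3 8 7 9)(4 10)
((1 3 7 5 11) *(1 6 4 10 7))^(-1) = ((1 3)(4 10 7 5 11 6))^(-1) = (1 3)(4 6 11 5 7 10)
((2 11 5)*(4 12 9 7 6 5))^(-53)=(2 12 6 11 9 5 4 7)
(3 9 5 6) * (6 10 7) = (3 9 5 10 7 6) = [0, 1, 2, 9, 4, 10, 3, 6, 8, 5, 7]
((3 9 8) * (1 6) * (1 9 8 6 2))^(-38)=(9)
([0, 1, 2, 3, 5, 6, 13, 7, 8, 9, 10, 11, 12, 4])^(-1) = [0, 1, 2, 3, 13, 4, 5, 7, 8, 9, 10, 11, 12, 6]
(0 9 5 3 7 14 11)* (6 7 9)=(0 6 7 14 11)(3 9 5)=[6, 1, 2, 9, 4, 3, 7, 14, 8, 5, 10, 0, 12, 13, 11]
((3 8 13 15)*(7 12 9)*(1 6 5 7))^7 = (1 6 5 7 12 9)(3 15 13 8)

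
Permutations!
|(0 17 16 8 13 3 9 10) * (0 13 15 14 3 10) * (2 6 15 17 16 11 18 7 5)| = |(0 16 8 17 11 18 7 5 2 6 15 14 3 9)(10 13)| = 14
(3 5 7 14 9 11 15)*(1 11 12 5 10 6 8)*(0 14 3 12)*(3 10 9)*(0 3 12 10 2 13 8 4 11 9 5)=(0 14 12)(1 9 3 5 7 2 13 8)(4 11 15 10 6)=[14, 9, 13, 5, 11, 7, 4, 2, 1, 3, 6, 15, 0, 8, 12, 10]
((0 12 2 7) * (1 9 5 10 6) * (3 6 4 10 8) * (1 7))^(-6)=(0 9 6 2 8)(1 3 12 5 7)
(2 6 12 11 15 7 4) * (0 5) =(0 5)(2 6 12 11 15 7 4) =[5, 1, 6, 3, 2, 0, 12, 4, 8, 9, 10, 15, 11, 13, 14, 7]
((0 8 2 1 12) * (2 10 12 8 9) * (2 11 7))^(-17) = ((0 9 11 7 2 1 8 10 12))^(-17) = (0 9 11 7 2 1 8 10 12)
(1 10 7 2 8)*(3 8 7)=(1 10 3 8)(2 7)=[0, 10, 7, 8, 4, 5, 6, 2, 1, 9, 3]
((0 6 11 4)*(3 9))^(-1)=((0 6 11 4)(3 9))^(-1)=(0 4 11 6)(3 9)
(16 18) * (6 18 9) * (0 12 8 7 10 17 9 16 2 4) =(0 12 8 7 10 17 9 6 18 2 4) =[12, 1, 4, 3, 0, 5, 18, 10, 7, 6, 17, 11, 8, 13, 14, 15, 16, 9, 2]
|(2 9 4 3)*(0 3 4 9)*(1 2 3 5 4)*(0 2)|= 4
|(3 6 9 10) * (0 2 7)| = |(0 2 7)(3 6 9 10)| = 12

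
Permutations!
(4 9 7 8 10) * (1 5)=(1 5)(4 9 7 8 10)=[0, 5, 2, 3, 9, 1, 6, 8, 10, 7, 4]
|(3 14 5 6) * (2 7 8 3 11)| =|(2 7 8 3 14 5 6 11)| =8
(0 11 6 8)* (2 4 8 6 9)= (0 11 9 2 4 8)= [11, 1, 4, 3, 8, 5, 6, 7, 0, 2, 10, 9]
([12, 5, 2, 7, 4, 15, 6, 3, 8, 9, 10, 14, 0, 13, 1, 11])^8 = [0, 11, 2, 3, 4, 14, 6, 7, 8, 9, 10, 5, 12, 13, 15, 1]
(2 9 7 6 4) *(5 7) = (2 9 5 7 6 4) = [0, 1, 9, 3, 2, 7, 4, 6, 8, 5]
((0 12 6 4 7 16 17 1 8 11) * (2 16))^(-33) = ((0 12 6 4 7 2 16 17 1 8 11))^(-33) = (17)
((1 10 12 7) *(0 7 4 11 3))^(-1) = ((0 7 1 10 12 4 11 3))^(-1) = (0 3 11 4 12 10 1 7)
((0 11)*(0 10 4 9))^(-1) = (0 9 4 10 11)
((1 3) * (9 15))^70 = (15)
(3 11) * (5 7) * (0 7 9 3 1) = (0 7 5 9 3 11 1) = [7, 0, 2, 11, 4, 9, 6, 5, 8, 3, 10, 1]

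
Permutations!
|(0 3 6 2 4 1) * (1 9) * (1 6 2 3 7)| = |(0 7 1)(2 4 9 6 3)| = 15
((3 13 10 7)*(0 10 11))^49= ((0 10 7 3 13 11))^49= (0 10 7 3 13 11)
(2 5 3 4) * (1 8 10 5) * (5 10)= [0, 8, 1, 4, 2, 3, 6, 7, 5, 9, 10]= (10)(1 8 5 3 4 2)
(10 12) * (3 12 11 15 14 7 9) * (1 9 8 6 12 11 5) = (1 9 3 11 15 14 7 8 6 12 10 5) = [0, 9, 2, 11, 4, 1, 12, 8, 6, 3, 5, 15, 10, 13, 7, 14]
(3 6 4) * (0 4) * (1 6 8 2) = (0 4 3 8 2 1 6) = [4, 6, 1, 8, 3, 5, 0, 7, 2]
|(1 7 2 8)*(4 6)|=|(1 7 2 8)(4 6)|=4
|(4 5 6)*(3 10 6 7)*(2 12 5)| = |(2 12 5 7 3 10 6 4)| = 8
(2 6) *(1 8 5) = (1 8 5)(2 6) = [0, 8, 6, 3, 4, 1, 2, 7, 5]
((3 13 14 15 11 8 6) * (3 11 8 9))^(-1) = ((3 13 14 15 8 6 11 9))^(-1) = (3 9 11 6 8 15 14 13)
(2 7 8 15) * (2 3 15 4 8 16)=[0, 1, 7, 15, 8, 5, 6, 16, 4, 9, 10, 11, 12, 13, 14, 3, 2]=(2 7 16)(3 15)(4 8)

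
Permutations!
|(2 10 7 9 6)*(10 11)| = 6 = |(2 11 10 7 9 6)|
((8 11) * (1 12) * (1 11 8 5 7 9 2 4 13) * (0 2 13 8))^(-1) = (0 8 4 2)(1 13 9 7 5 11 12)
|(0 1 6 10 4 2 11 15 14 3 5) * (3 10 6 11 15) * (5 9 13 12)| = |(0 1 11 3 9 13 12 5)(2 15 14 10 4)| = 40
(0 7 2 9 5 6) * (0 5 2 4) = [7, 1, 9, 3, 0, 6, 5, 4, 8, 2] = (0 7 4)(2 9)(5 6)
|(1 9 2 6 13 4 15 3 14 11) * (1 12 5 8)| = |(1 9 2 6 13 4 15 3 14 11 12 5 8)| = 13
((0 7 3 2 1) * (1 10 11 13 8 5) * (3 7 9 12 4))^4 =(0 3 13)(1 4 11)(2 8 9)(5 12 10)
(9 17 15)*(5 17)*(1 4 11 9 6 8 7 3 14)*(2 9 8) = (1 4 11 8 7 3 14)(2 9 5 17 15 6) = [0, 4, 9, 14, 11, 17, 2, 3, 7, 5, 10, 8, 12, 13, 1, 6, 16, 15]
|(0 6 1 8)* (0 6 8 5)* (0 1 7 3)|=|(0 8 6 7 3)(1 5)|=10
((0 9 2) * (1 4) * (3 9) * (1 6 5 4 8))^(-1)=((0 3 9 2)(1 8)(4 6 5))^(-1)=(0 2 9 3)(1 8)(4 5 6)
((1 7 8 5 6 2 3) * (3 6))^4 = (1 3 5 8 7) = ((1 7 8 5 3)(2 6))^4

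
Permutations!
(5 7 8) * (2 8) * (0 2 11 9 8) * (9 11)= [2, 1, 0, 3, 4, 7, 6, 9, 5, 8, 10, 11]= (11)(0 2)(5 7 9 8)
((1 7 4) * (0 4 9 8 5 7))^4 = (9)(0 4 1) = ((0 4 1)(5 7 9 8))^4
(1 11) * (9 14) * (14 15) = (1 11)(9 15 14) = [0, 11, 2, 3, 4, 5, 6, 7, 8, 15, 10, 1, 12, 13, 9, 14]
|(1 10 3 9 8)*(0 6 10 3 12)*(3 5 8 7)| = 12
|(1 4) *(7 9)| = |(1 4)(7 9)| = 2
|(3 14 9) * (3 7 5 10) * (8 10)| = 7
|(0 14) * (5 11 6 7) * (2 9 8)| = |(0 14)(2 9 8)(5 11 6 7)| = 12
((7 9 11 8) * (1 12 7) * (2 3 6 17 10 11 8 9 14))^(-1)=(1 8 9 11 10 17 6 3 2 14 7 12)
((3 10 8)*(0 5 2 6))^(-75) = ((0 5 2 6)(3 10 8))^(-75) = (10)(0 5 2 6)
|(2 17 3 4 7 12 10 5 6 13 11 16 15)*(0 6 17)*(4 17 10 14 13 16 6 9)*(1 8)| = 12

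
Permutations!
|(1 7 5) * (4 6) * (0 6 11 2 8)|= 6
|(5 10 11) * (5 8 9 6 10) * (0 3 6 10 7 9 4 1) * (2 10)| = |(0 3 6 7 9 2 10 11 8 4 1)| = 11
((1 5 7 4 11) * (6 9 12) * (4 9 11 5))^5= (1 12 5 11 9 4 6 7)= ((1 4 5 7 9 12 6 11))^5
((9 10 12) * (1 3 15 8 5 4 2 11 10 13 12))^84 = ((1 3 15 8 5 4 2 11 10)(9 13 12))^84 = (1 8 2)(3 5 11)(4 10 15)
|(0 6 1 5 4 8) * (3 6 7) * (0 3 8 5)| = |(0 7 8 3 6 1)(4 5)| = 6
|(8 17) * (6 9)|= 2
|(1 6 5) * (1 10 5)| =|(1 6)(5 10)| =2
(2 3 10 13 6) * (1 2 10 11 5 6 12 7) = (1 2 3 11 5 6 10 13 12 7) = [0, 2, 3, 11, 4, 6, 10, 1, 8, 9, 13, 5, 7, 12]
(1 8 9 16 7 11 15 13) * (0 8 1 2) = (0 8 9 16 7 11 15 13 2) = [8, 1, 0, 3, 4, 5, 6, 11, 9, 16, 10, 15, 12, 2, 14, 13, 7]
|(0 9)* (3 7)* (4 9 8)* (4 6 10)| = 6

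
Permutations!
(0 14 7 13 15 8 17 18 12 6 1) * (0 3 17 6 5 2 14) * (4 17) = (1 3 4 17 18 12 5 2 14 7 13 15 8 6) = [0, 3, 14, 4, 17, 2, 1, 13, 6, 9, 10, 11, 5, 15, 7, 8, 16, 18, 12]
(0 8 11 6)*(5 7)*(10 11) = [8, 1, 2, 3, 4, 7, 0, 5, 10, 9, 11, 6] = (0 8 10 11 6)(5 7)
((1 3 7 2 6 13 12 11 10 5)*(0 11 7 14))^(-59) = (0 1 11 3 10 14 5)(2 6 13 12 7)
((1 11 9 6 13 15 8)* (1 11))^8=(6 15 11)(8 9 13)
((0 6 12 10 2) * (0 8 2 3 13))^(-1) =(0 13 3 10 12 6)(2 8)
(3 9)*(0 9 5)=[9, 1, 2, 5, 4, 0, 6, 7, 8, 3]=(0 9 3 5)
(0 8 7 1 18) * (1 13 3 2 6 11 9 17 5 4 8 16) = (0 16 1 18)(2 6 11 9 17 5 4 8 7 13 3) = [16, 18, 6, 2, 8, 4, 11, 13, 7, 17, 10, 9, 12, 3, 14, 15, 1, 5, 0]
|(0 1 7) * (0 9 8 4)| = 6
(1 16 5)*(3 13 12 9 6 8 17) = (1 16 5)(3 13 12 9 6 8 17) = [0, 16, 2, 13, 4, 1, 8, 7, 17, 6, 10, 11, 9, 12, 14, 15, 5, 3]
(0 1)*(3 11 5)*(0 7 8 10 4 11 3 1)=[0, 7, 2, 3, 11, 1, 6, 8, 10, 9, 4, 5]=(1 7 8 10 4 11 5)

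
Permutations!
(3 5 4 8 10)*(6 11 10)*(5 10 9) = (3 10)(4 8 6 11 9 5) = [0, 1, 2, 10, 8, 4, 11, 7, 6, 5, 3, 9]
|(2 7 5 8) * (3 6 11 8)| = 7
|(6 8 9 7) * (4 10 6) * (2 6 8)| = |(2 6)(4 10 8 9 7)| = 10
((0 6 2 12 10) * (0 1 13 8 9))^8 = (0 9 8 13 1 10 12 2 6)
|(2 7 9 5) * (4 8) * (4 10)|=12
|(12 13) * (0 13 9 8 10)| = 6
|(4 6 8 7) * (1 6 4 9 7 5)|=|(1 6 8 5)(7 9)|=4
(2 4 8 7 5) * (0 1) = (0 1)(2 4 8 7 5) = [1, 0, 4, 3, 8, 2, 6, 5, 7]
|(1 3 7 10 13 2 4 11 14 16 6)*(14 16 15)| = |(1 3 7 10 13 2 4 11 16 6)(14 15)| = 10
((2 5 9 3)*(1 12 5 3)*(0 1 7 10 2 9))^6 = (0 12)(1 5)(2 3 9 7 10)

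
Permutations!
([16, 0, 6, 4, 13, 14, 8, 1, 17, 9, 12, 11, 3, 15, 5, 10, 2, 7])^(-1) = [1, 7, 16, 12, 3, 14, 2, 17, 6, 9, 15, 11, 10, 4, 5, 13, 0, 8]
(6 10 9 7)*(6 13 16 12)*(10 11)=(6 11 10 9 7 13 16 12)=[0, 1, 2, 3, 4, 5, 11, 13, 8, 7, 9, 10, 6, 16, 14, 15, 12]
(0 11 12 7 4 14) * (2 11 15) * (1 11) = (0 15 2 1 11 12 7 4 14) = [15, 11, 1, 3, 14, 5, 6, 4, 8, 9, 10, 12, 7, 13, 0, 2]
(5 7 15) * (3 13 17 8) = (3 13 17 8)(5 7 15) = [0, 1, 2, 13, 4, 7, 6, 15, 3, 9, 10, 11, 12, 17, 14, 5, 16, 8]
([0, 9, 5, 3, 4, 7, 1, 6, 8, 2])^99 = [0, 5, 6, 3, 4, 1, 2, 9, 8, 7]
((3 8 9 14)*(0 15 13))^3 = ((0 15 13)(3 8 9 14))^3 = (15)(3 14 9 8)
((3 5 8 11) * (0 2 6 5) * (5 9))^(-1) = (0 3 11 8 5 9 6 2)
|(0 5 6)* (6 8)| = |(0 5 8 6)| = 4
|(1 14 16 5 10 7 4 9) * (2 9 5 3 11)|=28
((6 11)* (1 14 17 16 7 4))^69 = ((1 14 17 16 7 4)(6 11))^69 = (1 16)(4 17)(6 11)(7 14)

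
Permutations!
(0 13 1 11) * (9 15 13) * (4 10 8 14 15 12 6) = (0 9 12 6 4 10 8 14 15 13 1 11) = [9, 11, 2, 3, 10, 5, 4, 7, 14, 12, 8, 0, 6, 1, 15, 13]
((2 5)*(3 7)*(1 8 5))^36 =(8)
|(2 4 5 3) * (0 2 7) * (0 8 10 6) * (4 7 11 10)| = |(0 2 7 8 4 5 3 11 10 6)| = 10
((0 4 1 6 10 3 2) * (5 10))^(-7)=(0 4 1 6 5 10 3 2)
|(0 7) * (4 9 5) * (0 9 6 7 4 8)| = |(0 4 6 7 9 5 8)| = 7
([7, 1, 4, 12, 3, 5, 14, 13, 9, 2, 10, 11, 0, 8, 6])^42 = (14)(0 4 8)(2 13 12)(3 9 7)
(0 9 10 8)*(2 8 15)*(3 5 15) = (0 9 10 3 5 15 2 8) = [9, 1, 8, 5, 4, 15, 6, 7, 0, 10, 3, 11, 12, 13, 14, 2]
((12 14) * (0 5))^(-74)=(14)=((0 5)(12 14))^(-74)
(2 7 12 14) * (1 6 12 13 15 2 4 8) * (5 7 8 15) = (1 6 12 14 4 15 2 8)(5 7 13) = [0, 6, 8, 3, 15, 7, 12, 13, 1, 9, 10, 11, 14, 5, 4, 2]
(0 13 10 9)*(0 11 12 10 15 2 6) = (0 13 15 2 6)(9 11 12 10) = [13, 1, 6, 3, 4, 5, 0, 7, 8, 11, 9, 12, 10, 15, 14, 2]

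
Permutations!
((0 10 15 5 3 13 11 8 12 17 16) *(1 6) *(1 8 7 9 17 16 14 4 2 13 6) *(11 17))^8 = (0 16 12 8 6 3 5 15 10)(2 14 13 4 17)(7 11 9)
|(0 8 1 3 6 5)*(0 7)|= 7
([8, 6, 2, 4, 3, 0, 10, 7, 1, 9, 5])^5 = [5, 8, 2, 4, 3, 10, 1, 7, 0, 9, 6]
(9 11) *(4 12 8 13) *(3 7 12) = (3 7 12 8 13 4)(9 11) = [0, 1, 2, 7, 3, 5, 6, 12, 13, 11, 10, 9, 8, 4]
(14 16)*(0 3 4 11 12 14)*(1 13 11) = [3, 13, 2, 4, 1, 5, 6, 7, 8, 9, 10, 12, 14, 11, 16, 15, 0] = (0 3 4 1 13 11 12 14 16)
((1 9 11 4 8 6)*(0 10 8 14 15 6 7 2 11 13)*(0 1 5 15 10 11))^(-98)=(0 7 10 4)(1 9 13)(2 8 14 11)(5 15 6)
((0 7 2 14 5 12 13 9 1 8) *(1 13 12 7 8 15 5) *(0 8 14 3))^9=(0 14 1 15 5 7 2 3)(9 13)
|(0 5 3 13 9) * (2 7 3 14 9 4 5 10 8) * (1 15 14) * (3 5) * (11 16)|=|(0 10 8 2 7 5 1 15 14 9)(3 13 4)(11 16)|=30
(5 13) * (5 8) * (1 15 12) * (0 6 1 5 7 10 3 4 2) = [6, 15, 0, 4, 2, 13, 1, 10, 7, 9, 3, 11, 5, 8, 14, 12] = (0 6 1 15 12 5 13 8 7 10 3 4 2)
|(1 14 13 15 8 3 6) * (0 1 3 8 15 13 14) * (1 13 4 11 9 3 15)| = |(0 13 4 11 9 3 6 15 1)| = 9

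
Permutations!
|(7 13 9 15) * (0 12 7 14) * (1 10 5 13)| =10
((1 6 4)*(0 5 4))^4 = ((0 5 4 1 6))^4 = (0 6 1 4 5)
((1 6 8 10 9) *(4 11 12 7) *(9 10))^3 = (1 9 8 6)(4 7 12 11)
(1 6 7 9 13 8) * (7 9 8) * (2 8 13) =(1 6 9 2 8)(7 13) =[0, 6, 8, 3, 4, 5, 9, 13, 1, 2, 10, 11, 12, 7]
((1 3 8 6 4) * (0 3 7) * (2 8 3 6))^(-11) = ((0 6 4 1 7)(2 8))^(-11) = (0 7 1 4 6)(2 8)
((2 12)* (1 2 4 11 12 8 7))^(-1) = (1 7 8 2)(4 12 11)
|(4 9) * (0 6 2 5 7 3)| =6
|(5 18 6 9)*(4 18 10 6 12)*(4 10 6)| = |(4 18 12 10)(5 6 9)| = 12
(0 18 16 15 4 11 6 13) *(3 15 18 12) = (0 12 3 15 4 11 6 13)(16 18) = [12, 1, 2, 15, 11, 5, 13, 7, 8, 9, 10, 6, 3, 0, 14, 4, 18, 17, 16]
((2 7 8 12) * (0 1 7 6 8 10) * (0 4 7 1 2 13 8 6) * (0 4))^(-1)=((0 2 4 7 10)(8 12 13))^(-1)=(0 10 7 4 2)(8 13 12)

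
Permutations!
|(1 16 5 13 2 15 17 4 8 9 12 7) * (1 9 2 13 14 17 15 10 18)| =30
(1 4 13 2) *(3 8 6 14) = (1 4 13 2)(3 8 6 14) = [0, 4, 1, 8, 13, 5, 14, 7, 6, 9, 10, 11, 12, 2, 3]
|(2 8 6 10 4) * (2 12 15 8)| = |(4 12 15 8 6 10)| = 6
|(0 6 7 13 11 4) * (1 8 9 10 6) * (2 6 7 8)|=|(0 1 2 6 8 9 10 7 13 11 4)|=11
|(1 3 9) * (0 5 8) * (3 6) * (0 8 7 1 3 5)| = 4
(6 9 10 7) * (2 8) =(2 8)(6 9 10 7) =[0, 1, 8, 3, 4, 5, 9, 6, 2, 10, 7]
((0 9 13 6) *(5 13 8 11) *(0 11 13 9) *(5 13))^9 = ((5 9 8)(6 11 13))^9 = (13)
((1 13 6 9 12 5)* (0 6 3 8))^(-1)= (0 8 3 13 1 5 12 9 6)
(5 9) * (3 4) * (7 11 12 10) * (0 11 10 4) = [11, 1, 2, 0, 3, 9, 6, 10, 8, 5, 7, 12, 4] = (0 11 12 4 3)(5 9)(7 10)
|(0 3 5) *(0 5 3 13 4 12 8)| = 5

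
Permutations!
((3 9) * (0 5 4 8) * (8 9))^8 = (0 4 3)(5 9 8)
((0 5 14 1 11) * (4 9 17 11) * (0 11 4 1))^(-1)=((0 5 14)(4 9 17))^(-1)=(0 14 5)(4 17 9)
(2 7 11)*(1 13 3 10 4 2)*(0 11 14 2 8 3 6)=(0 11 1 13 6)(2 7 14)(3 10 4 8)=[11, 13, 7, 10, 8, 5, 0, 14, 3, 9, 4, 1, 12, 6, 2]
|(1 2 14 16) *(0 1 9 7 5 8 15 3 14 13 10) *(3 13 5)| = |(0 1 2 5 8 15 13 10)(3 14 16 9 7)| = 40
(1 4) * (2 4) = (1 2 4) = [0, 2, 4, 3, 1]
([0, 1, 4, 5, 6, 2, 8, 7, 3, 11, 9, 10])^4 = [0, 1, 3, 6, 5, 8, 2, 7, 4, 11, 9, 10]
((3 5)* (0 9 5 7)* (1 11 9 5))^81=((0 5 3 7)(1 11 9))^81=(11)(0 5 3 7)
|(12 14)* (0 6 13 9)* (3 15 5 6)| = |(0 3 15 5 6 13 9)(12 14)| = 14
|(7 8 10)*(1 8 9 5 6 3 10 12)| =|(1 8 12)(3 10 7 9 5 6)| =6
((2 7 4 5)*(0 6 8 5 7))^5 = ((0 6 8 5 2)(4 7))^5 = (8)(4 7)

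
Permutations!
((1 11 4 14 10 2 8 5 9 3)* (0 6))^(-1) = (0 6)(1 3 9 5 8 2 10 14 4 11)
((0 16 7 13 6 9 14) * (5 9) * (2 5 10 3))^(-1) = ((0 16 7 13 6 10 3 2 5 9 14))^(-1) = (0 14 9 5 2 3 10 6 13 7 16)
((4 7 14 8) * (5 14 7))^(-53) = ((4 5 14 8))^(-53) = (4 8 14 5)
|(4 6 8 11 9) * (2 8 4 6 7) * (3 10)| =|(2 8 11 9 6 4 7)(3 10)| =14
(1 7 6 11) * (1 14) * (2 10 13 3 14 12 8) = (1 7 6 11 12 8 2 10 13 3 14) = [0, 7, 10, 14, 4, 5, 11, 6, 2, 9, 13, 12, 8, 3, 1]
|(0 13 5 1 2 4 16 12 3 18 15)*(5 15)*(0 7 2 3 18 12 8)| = 40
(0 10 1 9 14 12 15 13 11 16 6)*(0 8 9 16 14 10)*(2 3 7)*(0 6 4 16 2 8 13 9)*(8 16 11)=(0 6 13 8)(1 2 3 7 16 4 11 14 12 15 9 10)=[6, 2, 3, 7, 11, 5, 13, 16, 0, 10, 1, 14, 15, 8, 12, 9, 4]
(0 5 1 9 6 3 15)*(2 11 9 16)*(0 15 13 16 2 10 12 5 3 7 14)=(0 3 13 16 10 12 5 1 2 11 9 6 7 14)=[3, 2, 11, 13, 4, 1, 7, 14, 8, 6, 12, 9, 5, 16, 0, 15, 10]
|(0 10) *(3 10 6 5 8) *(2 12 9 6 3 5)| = 12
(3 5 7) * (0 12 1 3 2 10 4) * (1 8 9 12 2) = (0 2 10 4)(1 3 5 7)(8 9 12) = [2, 3, 10, 5, 0, 7, 6, 1, 9, 12, 4, 11, 8]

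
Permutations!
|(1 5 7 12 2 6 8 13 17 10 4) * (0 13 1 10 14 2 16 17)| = 10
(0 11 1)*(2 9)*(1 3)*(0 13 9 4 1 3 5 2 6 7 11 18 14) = (0 18 14)(1 13 9 6 7 11 5 2 4) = [18, 13, 4, 3, 1, 2, 7, 11, 8, 6, 10, 5, 12, 9, 0, 15, 16, 17, 14]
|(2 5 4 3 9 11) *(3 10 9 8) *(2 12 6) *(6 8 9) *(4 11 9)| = |(2 5 11 12 8 3 4 10 6)| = 9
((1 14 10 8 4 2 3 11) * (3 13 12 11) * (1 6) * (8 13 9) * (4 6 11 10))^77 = (14)(10 12 13)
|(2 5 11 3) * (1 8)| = 4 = |(1 8)(2 5 11 3)|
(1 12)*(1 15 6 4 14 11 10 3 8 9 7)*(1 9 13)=(1 12 15 6 4 14 11 10 3 8 13)(7 9)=[0, 12, 2, 8, 14, 5, 4, 9, 13, 7, 3, 10, 15, 1, 11, 6]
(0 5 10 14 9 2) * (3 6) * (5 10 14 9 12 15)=(0 10 9 2)(3 6)(5 14 12 15)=[10, 1, 0, 6, 4, 14, 3, 7, 8, 2, 9, 11, 15, 13, 12, 5]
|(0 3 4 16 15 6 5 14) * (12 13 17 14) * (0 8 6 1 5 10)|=14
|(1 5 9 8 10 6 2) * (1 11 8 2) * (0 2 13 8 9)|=10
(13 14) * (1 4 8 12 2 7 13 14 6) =[0, 4, 7, 3, 8, 5, 1, 13, 12, 9, 10, 11, 2, 6, 14] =(14)(1 4 8 12 2 7 13 6)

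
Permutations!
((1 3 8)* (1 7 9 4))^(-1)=((1 3 8 7 9 4))^(-1)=(1 4 9 7 8 3)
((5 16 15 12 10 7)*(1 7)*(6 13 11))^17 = ((1 7 5 16 15 12 10)(6 13 11))^17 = (1 16 10 5 12 7 15)(6 11 13)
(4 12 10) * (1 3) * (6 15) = (1 3)(4 12 10)(6 15) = [0, 3, 2, 1, 12, 5, 15, 7, 8, 9, 4, 11, 10, 13, 14, 6]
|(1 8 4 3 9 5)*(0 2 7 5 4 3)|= 9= |(0 2 7 5 1 8 3 9 4)|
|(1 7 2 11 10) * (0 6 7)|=7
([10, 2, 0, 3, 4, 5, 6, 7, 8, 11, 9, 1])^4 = (0 1 9)(2 11 10)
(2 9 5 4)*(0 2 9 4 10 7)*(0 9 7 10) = [2, 1, 4, 3, 7, 0, 6, 9, 8, 5, 10] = (10)(0 2 4 7 9 5)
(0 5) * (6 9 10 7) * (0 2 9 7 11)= (0 5 2 9 10 11)(6 7)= [5, 1, 9, 3, 4, 2, 7, 6, 8, 10, 11, 0]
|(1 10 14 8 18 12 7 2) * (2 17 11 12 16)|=28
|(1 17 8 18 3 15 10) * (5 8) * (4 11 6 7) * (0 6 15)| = |(0 6 7 4 11 15 10 1 17 5 8 18 3)| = 13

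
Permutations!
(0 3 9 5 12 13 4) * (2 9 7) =(0 3 7 2 9 5 12 13 4) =[3, 1, 9, 7, 0, 12, 6, 2, 8, 5, 10, 11, 13, 4]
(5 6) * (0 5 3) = (0 5 6 3) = [5, 1, 2, 0, 4, 6, 3]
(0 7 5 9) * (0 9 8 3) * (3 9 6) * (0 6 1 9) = (0 7 5 8)(1 9)(3 6) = [7, 9, 2, 6, 4, 8, 3, 5, 0, 1]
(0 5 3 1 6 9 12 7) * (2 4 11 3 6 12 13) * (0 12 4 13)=(0 5 6 9)(1 4 11 3)(2 13)(7 12)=[5, 4, 13, 1, 11, 6, 9, 12, 8, 0, 10, 3, 7, 2]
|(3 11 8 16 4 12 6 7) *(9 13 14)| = 24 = |(3 11 8 16 4 12 6 7)(9 13 14)|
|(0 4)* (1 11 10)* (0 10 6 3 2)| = |(0 4 10 1 11 6 3 2)| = 8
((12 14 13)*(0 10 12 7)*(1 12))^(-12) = ((0 10 1 12 14 13 7))^(-12) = (0 1 14 7 10 12 13)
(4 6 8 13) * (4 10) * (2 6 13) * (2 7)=(2 6 8 7)(4 13 10)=[0, 1, 6, 3, 13, 5, 8, 2, 7, 9, 4, 11, 12, 10]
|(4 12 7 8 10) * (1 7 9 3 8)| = 6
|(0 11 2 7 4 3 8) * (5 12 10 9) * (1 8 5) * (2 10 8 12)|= 35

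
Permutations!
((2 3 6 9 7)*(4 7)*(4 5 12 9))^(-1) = ((2 3 6 4 7)(5 12 9))^(-1) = (2 7 4 6 3)(5 9 12)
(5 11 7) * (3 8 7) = (3 8 7 5 11) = [0, 1, 2, 8, 4, 11, 6, 5, 7, 9, 10, 3]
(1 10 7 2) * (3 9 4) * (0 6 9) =(0 6 9 4 3)(1 10 7 2) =[6, 10, 1, 0, 3, 5, 9, 2, 8, 4, 7]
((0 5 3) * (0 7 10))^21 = ((0 5 3 7 10))^21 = (0 5 3 7 10)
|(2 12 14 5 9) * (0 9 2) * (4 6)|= |(0 9)(2 12 14 5)(4 6)|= 4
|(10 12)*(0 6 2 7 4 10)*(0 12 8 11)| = 8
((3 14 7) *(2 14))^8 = (14)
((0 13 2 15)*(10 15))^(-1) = (0 15 10 2 13) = ((0 13 2 10 15))^(-1)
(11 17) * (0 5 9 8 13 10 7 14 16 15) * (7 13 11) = (0 5 9 8 11 17 7 14 16 15)(10 13) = [5, 1, 2, 3, 4, 9, 6, 14, 11, 8, 13, 17, 12, 10, 16, 0, 15, 7]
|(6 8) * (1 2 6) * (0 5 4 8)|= 7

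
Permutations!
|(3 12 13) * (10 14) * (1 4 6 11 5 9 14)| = |(1 4 6 11 5 9 14 10)(3 12 13)| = 24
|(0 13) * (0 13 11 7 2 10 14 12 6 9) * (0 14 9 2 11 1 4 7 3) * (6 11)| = |(0 1 4 7 6 2 10 9 14 12 11 3)| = 12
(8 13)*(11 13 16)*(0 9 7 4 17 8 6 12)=(0 9 7 4 17 8 16 11 13 6 12)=[9, 1, 2, 3, 17, 5, 12, 4, 16, 7, 10, 13, 0, 6, 14, 15, 11, 8]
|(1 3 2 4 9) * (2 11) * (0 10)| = 6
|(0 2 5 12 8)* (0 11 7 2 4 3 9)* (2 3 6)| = |(0 4 6 2 5 12 8 11 7 3 9)| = 11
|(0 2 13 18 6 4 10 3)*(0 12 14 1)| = 11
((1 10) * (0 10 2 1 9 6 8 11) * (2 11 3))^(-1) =((0 10 9 6 8 3 2 1 11))^(-1) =(0 11 1 2 3 8 6 9 10)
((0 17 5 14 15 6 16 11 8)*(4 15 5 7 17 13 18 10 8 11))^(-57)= ((0 13 18 10 8)(4 15 6 16)(5 14)(7 17))^(-57)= (0 10 13 8 18)(4 16 6 15)(5 14)(7 17)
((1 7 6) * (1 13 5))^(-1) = ((1 7 6 13 5))^(-1) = (1 5 13 6 7)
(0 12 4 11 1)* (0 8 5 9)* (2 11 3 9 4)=(0 12 2 11 1 8 5 4 3 9)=[12, 8, 11, 9, 3, 4, 6, 7, 5, 0, 10, 1, 2]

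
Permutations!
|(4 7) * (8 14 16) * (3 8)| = |(3 8 14 16)(4 7)| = 4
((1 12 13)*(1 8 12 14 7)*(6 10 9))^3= (14)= ((1 14 7)(6 10 9)(8 12 13))^3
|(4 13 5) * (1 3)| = |(1 3)(4 13 5)| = 6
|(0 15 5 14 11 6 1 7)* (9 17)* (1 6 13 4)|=18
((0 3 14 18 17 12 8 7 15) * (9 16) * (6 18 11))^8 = ((0 3 14 11 6 18 17 12 8 7 15)(9 16))^8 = (0 8 18 14 15 12 6 3 7 17 11)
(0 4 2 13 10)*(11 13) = (0 4 2 11 13 10) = [4, 1, 11, 3, 2, 5, 6, 7, 8, 9, 0, 13, 12, 10]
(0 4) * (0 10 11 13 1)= (0 4 10 11 13 1)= [4, 0, 2, 3, 10, 5, 6, 7, 8, 9, 11, 13, 12, 1]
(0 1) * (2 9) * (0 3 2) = (0 1 3 2 9) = [1, 3, 9, 2, 4, 5, 6, 7, 8, 0]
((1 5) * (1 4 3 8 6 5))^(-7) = ((3 8 6 5 4))^(-7) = (3 5 8 4 6)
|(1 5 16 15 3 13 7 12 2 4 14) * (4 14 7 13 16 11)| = 24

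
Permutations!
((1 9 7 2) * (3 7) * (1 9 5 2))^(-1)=(1 7 3 9 2 5)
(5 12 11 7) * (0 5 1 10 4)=[5, 10, 2, 3, 0, 12, 6, 1, 8, 9, 4, 7, 11]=(0 5 12 11 7 1 10 4)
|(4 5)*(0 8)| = |(0 8)(4 5)| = 2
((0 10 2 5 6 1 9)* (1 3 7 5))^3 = (0 1 10 9 2)(3 6 5 7)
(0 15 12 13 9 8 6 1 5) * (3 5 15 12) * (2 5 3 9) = (0 12 13 2 5)(1 15 9 8 6) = [12, 15, 5, 3, 4, 0, 1, 7, 6, 8, 10, 11, 13, 2, 14, 9]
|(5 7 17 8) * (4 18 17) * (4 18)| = 5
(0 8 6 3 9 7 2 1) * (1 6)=(0 8 1)(2 6 3 9 7)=[8, 0, 6, 9, 4, 5, 3, 2, 1, 7]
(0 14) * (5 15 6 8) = (0 14)(5 15 6 8) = [14, 1, 2, 3, 4, 15, 8, 7, 5, 9, 10, 11, 12, 13, 0, 6]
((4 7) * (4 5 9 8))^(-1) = (4 8 9 5 7)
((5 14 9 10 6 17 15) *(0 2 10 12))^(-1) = (0 12 9 14 5 15 17 6 10 2)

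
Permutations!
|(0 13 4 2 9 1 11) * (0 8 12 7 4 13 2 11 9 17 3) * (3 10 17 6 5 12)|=10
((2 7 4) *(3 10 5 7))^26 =((2 3 10 5 7 4))^26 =(2 10 7)(3 5 4)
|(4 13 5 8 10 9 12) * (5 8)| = 6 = |(4 13 8 10 9 12)|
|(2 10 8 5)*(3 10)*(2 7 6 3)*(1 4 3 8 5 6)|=6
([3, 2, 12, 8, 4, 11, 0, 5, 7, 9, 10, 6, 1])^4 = [5, 2, 12, 11, 4, 3, 7, 0, 6, 9, 10, 8, 1]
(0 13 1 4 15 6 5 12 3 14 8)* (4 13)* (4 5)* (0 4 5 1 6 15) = (15)(0 1 13 6 5 12 3 14 8 4) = [1, 13, 2, 14, 0, 12, 5, 7, 4, 9, 10, 11, 3, 6, 8, 15]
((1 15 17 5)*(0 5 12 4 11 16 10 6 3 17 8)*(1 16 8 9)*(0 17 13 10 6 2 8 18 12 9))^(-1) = ((0 5 16 6 3 13 10 2 8 17 9 1 15)(4 11 18 12))^(-1) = (0 15 1 9 17 8 2 10 13 3 6 16 5)(4 12 18 11)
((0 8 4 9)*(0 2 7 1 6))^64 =(9)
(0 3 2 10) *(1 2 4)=[3, 2, 10, 4, 1, 5, 6, 7, 8, 9, 0]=(0 3 4 1 2 10)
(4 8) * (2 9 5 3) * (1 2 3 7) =(1 2 9 5 7)(4 8) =[0, 2, 9, 3, 8, 7, 6, 1, 4, 5]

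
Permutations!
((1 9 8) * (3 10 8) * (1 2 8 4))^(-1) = (1 4 10 3 9)(2 8)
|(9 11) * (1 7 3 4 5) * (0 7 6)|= |(0 7 3 4 5 1 6)(9 11)|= 14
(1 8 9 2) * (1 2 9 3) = [0, 8, 2, 1, 4, 5, 6, 7, 3, 9] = (9)(1 8 3)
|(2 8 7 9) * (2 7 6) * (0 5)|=6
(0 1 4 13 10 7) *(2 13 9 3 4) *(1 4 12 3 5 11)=[4, 2, 13, 12, 9, 11, 6, 0, 8, 5, 7, 1, 3, 10]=(0 4 9 5 11 1 2 13 10 7)(3 12)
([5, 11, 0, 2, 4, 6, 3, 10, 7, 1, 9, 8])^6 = [5, 1, 0, 2, 4, 6, 3, 7, 8, 9, 10, 11]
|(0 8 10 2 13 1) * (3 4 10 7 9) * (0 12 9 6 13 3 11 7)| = 28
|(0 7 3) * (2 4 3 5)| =|(0 7 5 2 4 3)| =6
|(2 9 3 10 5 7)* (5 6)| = |(2 9 3 10 6 5 7)| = 7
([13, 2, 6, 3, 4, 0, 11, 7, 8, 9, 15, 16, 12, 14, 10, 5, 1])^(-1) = [5, 16, 1, 3, 4, 15, 2, 7, 8, 9, 14, 6, 12, 0, 13, 10, 11]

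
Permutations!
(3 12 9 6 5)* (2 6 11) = [0, 1, 6, 12, 4, 3, 5, 7, 8, 11, 10, 2, 9] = (2 6 5 3 12 9 11)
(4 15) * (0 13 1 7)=(0 13 1 7)(4 15)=[13, 7, 2, 3, 15, 5, 6, 0, 8, 9, 10, 11, 12, 1, 14, 4]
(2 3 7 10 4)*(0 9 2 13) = (0 9 2 3 7 10 4 13) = [9, 1, 3, 7, 13, 5, 6, 10, 8, 2, 4, 11, 12, 0]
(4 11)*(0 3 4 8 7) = (0 3 4 11 8 7) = [3, 1, 2, 4, 11, 5, 6, 0, 7, 9, 10, 8]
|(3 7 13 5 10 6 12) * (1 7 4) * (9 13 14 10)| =|(1 7 14 10 6 12 3 4)(5 9 13)| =24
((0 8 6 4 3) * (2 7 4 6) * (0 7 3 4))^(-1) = ((0 8 2 3 7))^(-1) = (0 7 3 2 8)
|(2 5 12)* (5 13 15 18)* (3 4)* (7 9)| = |(2 13 15 18 5 12)(3 4)(7 9)| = 6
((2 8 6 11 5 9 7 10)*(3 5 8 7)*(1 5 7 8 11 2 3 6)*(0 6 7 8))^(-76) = (11)(0 2 6)(1 5 9 7 10 3 8) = ((11)(0 6 2)(1 5 9 7 10 3 8))^(-76)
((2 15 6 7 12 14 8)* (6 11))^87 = ((2 15 11 6 7 12 14 8))^87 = (2 8 14 12 7 6 11 15)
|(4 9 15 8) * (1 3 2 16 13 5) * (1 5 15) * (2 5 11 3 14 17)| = |(1 14 17 2 16 13 15 8 4 9)(3 5 11)| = 30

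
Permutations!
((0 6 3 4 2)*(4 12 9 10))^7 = (0 2 4 10 9 12 3 6) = ((0 6 3 12 9 10 4 2))^7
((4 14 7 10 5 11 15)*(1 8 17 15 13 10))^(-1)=((1 8 17 15 4 14 7)(5 11 13 10))^(-1)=(1 7 14 4 15 17 8)(5 10 13 11)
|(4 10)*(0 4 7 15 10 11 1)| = 12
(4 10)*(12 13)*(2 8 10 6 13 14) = (2 8 10 4 6 13 12 14) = [0, 1, 8, 3, 6, 5, 13, 7, 10, 9, 4, 11, 14, 12, 2]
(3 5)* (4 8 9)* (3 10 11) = (3 5 10 11)(4 8 9) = [0, 1, 2, 5, 8, 10, 6, 7, 9, 4, 11, 3]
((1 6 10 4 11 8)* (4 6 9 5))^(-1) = (1 8 11 4 5 9)(6 10)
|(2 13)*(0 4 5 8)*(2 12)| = |(0 4 5 8)(2 13 12)| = 12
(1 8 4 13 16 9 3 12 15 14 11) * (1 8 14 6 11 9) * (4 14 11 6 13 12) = (1 11 8 14 9 3 4 12 15 13 16) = [0, 11, 2, 4, 12, 5, 6, 7, 14, 3, 10, 8, 15, 16, 9, 13, 1]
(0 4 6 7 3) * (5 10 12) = [4, 1, 2, 0, 6, 10, 7, 3, 8, 9, 12, 11, 5] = (0 4 6 7 3)(5 10 12)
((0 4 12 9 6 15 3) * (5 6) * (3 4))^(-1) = (0 3)(4 15 6 5 9 12)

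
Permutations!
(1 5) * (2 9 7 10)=(1 5)(2 9 7 10)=[0, 5, 9, 3, 4, 1, 6, 10, 8, 7, 2]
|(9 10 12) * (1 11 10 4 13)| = 7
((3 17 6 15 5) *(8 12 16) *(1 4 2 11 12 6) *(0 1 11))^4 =((0 1 4 2)(3 17 11 12 16 8 6 15 5))^4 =(3 16 5 12 15 11 6 17 8)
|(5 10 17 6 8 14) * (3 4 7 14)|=|(3 4 7 14 5 10 17 6 8)|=9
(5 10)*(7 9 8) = (5 10)(7 9 8) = [0, 1, 2, 3, 4, 10, 6, 9, 7, 8, 5]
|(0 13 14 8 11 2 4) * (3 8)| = |(0 13 14 3 8 11 2 4)| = 8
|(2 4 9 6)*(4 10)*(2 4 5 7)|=12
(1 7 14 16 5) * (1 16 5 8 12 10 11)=[0, 7, 2, 3, 4, 16, 6, 14, 12, 9, 11, 1, 10, 13, 5, 15, 8]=(1 7 14 5 16 8 12 10 11)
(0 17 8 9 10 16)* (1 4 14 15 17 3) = (0 3 1 4 14 15 17 8 9 10 16) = [3, 4, 2, 1, 14, 5, 6, 7, 9, 10, 16, 11, 12, 13, 15, 17, 0, 8]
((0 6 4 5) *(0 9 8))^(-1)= (0 8 9 5 4 6)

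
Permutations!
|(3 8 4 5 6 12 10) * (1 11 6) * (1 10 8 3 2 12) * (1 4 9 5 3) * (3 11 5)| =24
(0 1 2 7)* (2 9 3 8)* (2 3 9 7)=(9)(0 1 7)(3 8)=[1, 7, 2, 8, 4, 5, 6, 0, 3, 9]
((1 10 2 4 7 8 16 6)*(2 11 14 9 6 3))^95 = ((1 10 11 14 9 6)(2 4 7 8 16 3))^95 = (1 6 9 14 11 10)(2 3 16 8 7 4)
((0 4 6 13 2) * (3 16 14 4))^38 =(0 13 4 16)(2 6 14 3)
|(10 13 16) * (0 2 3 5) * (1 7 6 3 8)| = |(0 2 8 1 7 6 3 5)(10 13 16)| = 24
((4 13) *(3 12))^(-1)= ((3 12)(4 13))^(-1)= (3 12)(4 13)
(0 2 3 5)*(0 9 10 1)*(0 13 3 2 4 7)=(0 4 7)(1 13 3 5 9 10)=[4, 13, 2, 5, 7, 9, 6, 0, 8, 10, 1, 11, 12, 3]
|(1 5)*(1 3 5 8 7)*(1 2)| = |(1 8 7 2)(3 5)| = 4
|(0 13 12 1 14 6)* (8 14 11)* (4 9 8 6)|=|(0 13 12 1 11 6)(4 9 8 14)|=12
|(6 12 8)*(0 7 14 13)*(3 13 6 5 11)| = |(0 7 14 6 12 8 5 11 3 13)| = 10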